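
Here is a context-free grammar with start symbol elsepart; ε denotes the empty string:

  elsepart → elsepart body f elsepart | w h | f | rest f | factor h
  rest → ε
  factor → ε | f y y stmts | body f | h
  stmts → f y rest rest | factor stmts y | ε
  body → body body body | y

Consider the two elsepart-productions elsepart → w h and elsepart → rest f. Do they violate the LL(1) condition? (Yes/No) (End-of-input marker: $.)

FIRST(w h) = { w } and FIRST(rest f) = { f }.
The FIRST sets are disjoint and neither alternative is nullable — no conflict.

No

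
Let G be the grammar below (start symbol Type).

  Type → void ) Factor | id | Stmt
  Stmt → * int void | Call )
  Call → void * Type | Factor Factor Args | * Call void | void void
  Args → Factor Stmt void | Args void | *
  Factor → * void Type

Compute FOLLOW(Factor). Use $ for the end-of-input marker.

In Type → void ) Factor: Factor is at the end, add FOLLOW(Type) = { $, ), *, void }.
In Call → Factor Factor Args: add FIRST(Factor Args) = { * }.
In Call → Factor Factor Args: add FIRST(Args) = { * }.
In Args → Factor Stmt void: add FIRST(Stmt void) = { *, void }.
Union: FOLLOW(Factor) = { $, ), *, void }.

{ $, ), *, void }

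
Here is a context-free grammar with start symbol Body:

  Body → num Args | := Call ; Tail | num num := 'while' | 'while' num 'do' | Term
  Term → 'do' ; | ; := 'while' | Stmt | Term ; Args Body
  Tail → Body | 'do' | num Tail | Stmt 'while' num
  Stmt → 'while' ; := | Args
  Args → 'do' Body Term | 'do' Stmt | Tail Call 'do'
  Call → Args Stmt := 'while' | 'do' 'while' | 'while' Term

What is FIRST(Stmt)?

{ 'do', 'while', :=, ;, num }

Stmt → 'while' ; := contributes {'while'}.
From Stmt → Args: add FIRST(Args) = { 'do', 'while', :=, ;, num }.
Union: FIRST(Stmt) = { 'do', 'while', :=, ;, num }.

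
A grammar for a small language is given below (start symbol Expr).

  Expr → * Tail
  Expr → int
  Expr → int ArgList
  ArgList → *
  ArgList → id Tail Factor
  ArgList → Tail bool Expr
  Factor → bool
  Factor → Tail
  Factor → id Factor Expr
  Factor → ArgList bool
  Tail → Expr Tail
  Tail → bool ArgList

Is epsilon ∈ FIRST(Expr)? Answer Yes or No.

No nonterminal in this grammar is nullable.
No production of Expr has an RHS whose symbols are all nullable, so Expr is not nullable.

No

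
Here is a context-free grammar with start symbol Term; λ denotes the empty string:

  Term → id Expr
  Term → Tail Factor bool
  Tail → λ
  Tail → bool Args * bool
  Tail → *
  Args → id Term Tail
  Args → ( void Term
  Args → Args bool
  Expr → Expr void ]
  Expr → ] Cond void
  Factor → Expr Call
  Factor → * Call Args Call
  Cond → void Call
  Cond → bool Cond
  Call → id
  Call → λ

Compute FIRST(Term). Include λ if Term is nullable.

Term → id Expr contributes {id}.
From Term → Tail Factor bool: Tail nullable, take FIRST(Tail) ∪ FIRST(Factor) = { *, ], bool }.
Union: FIRST(Term) = { *, ], bool, id }.

{ *, ], bool, id }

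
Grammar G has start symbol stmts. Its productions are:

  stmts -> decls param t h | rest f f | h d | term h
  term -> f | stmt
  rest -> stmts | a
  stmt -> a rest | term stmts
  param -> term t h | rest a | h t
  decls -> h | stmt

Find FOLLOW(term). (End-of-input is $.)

In stmts -> term h: add FIRST(h) = { h }.
In stmt -> term stmts: add FIRST(stmts) = { a, f, h }.
In param -> term t h: add FIRST(t h) = { t }.
Union: FOLLOW(term) = { a, f, h, t }.

{ a, f, h, t }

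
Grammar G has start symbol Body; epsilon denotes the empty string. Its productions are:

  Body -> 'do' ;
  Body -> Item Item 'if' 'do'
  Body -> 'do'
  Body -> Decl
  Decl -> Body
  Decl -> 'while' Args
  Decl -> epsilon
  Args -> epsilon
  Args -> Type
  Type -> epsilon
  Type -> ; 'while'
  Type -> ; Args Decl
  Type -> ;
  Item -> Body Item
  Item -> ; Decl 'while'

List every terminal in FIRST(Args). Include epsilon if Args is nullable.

Args -> epsilon contributes epsilon.
From Args -> Type: add FIRST(Type) = { ;, epsilon } (including epsilon since Type is nullable).
Union: FIRST(Args) = { ;, epsilon }.

{ ;, epsilon }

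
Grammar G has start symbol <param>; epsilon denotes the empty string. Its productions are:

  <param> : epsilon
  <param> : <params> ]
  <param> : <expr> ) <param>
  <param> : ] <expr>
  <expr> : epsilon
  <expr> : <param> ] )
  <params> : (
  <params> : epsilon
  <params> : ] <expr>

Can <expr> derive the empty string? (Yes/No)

<expr> has an epsilon-production, so <expr> ⇒ epsilon.

Yes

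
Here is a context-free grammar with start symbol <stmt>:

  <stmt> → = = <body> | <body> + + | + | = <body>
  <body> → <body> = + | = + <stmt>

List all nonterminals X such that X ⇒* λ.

No nonterminal has an empty production or an RHS whose symbols are all nullable.

{ } (none)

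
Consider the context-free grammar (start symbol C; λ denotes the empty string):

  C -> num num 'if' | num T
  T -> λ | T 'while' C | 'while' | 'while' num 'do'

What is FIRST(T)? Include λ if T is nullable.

{ 'while', λ }

T -> λ contributes λ.
From T -> T 'while' C: T nullable, take FIRST(T) ∪ {'while'} = { 'while' }.
T -> 'while' contributes {'while'}.
T -> 'while' num 'do' contributes {'while'}.
Union: FIRST(T) = { 'while', λ }.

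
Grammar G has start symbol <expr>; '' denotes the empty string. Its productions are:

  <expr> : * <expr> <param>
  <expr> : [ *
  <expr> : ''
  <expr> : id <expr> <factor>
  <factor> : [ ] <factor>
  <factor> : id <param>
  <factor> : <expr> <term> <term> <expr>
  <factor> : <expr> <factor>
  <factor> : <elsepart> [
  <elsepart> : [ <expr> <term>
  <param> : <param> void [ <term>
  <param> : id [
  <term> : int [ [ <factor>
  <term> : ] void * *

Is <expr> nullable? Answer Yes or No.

Yes

<expr> has an ''-production, so <expr> ⇒ ''.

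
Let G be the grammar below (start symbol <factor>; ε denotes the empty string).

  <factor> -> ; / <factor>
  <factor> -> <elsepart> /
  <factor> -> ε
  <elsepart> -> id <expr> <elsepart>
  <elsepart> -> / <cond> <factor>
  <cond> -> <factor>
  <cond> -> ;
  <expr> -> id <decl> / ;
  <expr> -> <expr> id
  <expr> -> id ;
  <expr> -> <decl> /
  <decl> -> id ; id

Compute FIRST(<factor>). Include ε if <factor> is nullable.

<factor> -> ; / <factor> contributes {;}.
From <factor> -> <elsepart> /: add FIRST(<elsepart>) = { /, id }.
<factor> -> ε contributes ε.
Union: FIRST(<factor>) = { /, ;, id, ε }.

{ /, ;, id, ε }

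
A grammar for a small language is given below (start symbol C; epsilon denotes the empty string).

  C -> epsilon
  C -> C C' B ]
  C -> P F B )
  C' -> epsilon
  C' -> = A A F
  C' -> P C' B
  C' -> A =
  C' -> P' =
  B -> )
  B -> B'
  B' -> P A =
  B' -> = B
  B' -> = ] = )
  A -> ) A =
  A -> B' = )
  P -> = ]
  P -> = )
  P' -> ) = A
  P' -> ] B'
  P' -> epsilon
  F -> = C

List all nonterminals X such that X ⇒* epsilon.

{ C, C', P' }

Directly nullable (have an epsilon-production): C, C', P'.
No other nonterminal has a production whose RHS symbols are all nullable.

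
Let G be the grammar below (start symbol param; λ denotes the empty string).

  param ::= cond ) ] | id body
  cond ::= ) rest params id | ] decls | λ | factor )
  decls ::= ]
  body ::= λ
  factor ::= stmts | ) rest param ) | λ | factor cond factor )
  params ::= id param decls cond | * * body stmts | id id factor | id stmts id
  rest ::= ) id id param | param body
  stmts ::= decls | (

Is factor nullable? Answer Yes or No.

factor has an λ-production, so factor ⇒ λ.

Yes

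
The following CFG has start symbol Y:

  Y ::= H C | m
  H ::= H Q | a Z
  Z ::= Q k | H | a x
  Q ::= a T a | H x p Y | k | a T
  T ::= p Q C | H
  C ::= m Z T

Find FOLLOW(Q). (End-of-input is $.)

{ $, a, k, m, p, x }

In H ::= H Q: Q is at the end, add FOLLOW(H) = { $, a, k, m, p, x }.
In Z ::= Q k: add FIRST(k) = { k }.
In T ::= p Q C: add FIRST(C) = { m }.
Union: FOLLOW(Q) = { $, a, k, m, p, x }.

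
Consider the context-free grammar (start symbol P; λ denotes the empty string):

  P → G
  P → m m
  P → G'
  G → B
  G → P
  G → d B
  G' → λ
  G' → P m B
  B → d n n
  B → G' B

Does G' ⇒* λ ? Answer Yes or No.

G' has an λ-production, so G' ⇒ λ.

Yes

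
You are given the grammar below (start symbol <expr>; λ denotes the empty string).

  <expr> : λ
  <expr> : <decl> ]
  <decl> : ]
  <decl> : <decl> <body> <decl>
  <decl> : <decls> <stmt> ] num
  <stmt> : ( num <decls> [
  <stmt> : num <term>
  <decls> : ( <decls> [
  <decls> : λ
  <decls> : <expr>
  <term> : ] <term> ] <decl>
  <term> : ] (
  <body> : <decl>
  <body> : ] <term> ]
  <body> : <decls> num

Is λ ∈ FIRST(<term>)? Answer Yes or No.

Nullable nonterminals: <decls>, <expr>.
No production of <term> has an RHS whose symbols are all nullable, so <term> is not nullable.

No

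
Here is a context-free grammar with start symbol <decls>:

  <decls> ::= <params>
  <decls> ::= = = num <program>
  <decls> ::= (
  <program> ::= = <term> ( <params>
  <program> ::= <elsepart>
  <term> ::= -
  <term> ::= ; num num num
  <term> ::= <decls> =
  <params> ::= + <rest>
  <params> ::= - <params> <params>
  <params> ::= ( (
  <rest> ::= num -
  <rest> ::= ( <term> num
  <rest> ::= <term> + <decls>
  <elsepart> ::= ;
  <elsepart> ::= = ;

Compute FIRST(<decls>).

{ (, +, -, = }

From <decls> ::= <params>: add FIRST(<params>) = { (, +, - }.
<decls> ::= = = num <program> contributes {=}.
<decls> ::= ( contributes {(}.
Union: FIRST(<decls>) = { (, +, -, = }.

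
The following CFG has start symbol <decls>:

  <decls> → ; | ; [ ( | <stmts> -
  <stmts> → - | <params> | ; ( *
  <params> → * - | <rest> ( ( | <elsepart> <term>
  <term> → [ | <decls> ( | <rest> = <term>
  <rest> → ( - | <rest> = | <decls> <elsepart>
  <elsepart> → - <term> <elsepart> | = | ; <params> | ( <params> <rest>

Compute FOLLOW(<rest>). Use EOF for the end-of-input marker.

{ (, *, -, ;, =, [ }

In <params> → <rest> ( (: add FIRST(( () = { ( }.
In <term> → <rest> = <term>: add FIRST(= <term>) = { = }.
In <rest> → <rest> =: add FIRST(=) = { = }.
In <elsepart> → ( <params> <rest>: <rest> is at the end, add FOLLOW(<elsepart>) = { (, *, -, ;, =, [ }.
Union: FOLLOW(<rest>) = { (, *, -, ;, =, [ }.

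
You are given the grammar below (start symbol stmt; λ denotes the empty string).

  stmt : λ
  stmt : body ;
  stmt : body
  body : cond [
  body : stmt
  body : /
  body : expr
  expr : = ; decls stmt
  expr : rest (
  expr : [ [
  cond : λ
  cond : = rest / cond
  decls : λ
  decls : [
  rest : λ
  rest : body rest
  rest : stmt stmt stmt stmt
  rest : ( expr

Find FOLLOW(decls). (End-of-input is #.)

In expr : = ; decls stmt: add FIRST(stmt)\{λ} = { (, /, ;, =, [ }.
  Since stmt is nullable, also add FOLLOW(expr) = { #, (, /, ;, =, [ }.
Union: FOLLOW(decls) = { #, (, /, ;, =, [ }.

{ #, (, /, ;, =, [ }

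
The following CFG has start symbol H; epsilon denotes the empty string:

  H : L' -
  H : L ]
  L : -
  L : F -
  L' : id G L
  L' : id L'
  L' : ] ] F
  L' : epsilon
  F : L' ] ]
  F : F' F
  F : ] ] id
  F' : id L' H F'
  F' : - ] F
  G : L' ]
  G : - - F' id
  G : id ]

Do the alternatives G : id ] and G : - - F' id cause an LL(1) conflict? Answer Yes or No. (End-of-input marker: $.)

FIRST(id ]) = { id } and FIRST(- - F' id) = { - }.
The FIRST sets are disjoint and neither alternative is nullable — no conflict.

No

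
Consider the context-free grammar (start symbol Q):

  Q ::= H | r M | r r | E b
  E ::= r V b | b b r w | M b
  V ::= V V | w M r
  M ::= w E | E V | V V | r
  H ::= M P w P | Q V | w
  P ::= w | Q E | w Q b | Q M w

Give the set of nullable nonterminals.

No nonterminal has an empty production or an RHS whose symbols are all nullable.

{ } (none)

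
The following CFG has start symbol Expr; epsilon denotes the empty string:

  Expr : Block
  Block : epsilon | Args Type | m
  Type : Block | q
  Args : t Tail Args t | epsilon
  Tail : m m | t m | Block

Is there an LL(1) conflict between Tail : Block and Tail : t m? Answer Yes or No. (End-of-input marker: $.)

FIRST(Block) = { m, q, t, epsilon } and FIRST(t m) = { t }.
Both contain t, so the two alternatives are not disjoint — LL(1) conflict.

Yes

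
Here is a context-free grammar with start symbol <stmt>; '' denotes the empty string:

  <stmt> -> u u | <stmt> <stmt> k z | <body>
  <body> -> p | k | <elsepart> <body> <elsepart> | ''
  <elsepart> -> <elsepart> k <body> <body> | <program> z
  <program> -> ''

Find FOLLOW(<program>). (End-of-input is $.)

{ z }

In <elsepart> -> <program> z: add FIRST(z) = { z }.
Union: FOLLOW(<program>) = { z }.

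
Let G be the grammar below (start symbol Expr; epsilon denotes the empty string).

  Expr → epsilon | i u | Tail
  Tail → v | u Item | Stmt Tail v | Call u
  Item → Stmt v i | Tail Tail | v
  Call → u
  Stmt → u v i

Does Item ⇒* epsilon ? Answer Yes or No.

Nullable nonterminals: Expr.
No production of Item has an RHS whose symbols are all nullable, so Item is not nullable.

No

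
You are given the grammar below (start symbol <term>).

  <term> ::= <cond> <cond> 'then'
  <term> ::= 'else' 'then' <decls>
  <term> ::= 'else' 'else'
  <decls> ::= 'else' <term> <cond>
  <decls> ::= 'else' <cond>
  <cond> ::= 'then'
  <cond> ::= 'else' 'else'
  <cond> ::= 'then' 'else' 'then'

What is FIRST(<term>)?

{ 'else', 'then' }

From <term> ::= <cond> <cond> 'then': add FIRST(<cond>) = { 'else', 'then' }.
<term> ::= 'else' 'then' <decls> contributes {'else'}.
<term> ::= 'else' 'else' contributes {'else'}.
Union: FIRST(<term>) = { 'else', 'then' }.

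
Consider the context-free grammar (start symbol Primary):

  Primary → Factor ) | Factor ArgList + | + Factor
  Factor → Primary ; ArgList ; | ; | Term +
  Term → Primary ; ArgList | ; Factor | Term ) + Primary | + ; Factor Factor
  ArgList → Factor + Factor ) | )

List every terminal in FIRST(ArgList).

From ArgList → Factor + Factor ): add FIRST(Factor) = { +, ; }.
ArgList → ) contributes {)}.
Union: FIRST(ArgList) = { ), +, ; }.

{ ), +, ; }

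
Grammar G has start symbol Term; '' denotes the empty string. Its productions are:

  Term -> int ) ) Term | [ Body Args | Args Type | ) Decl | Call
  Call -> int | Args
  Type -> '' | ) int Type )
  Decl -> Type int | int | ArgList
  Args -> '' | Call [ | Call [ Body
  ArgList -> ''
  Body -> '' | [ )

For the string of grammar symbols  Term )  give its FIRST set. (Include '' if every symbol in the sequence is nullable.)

{ ), [, int }

Add FIRST(Term)\{''} = { ), [, int }; Term is nullable, continue.
) is a terminal; add {)} and stop.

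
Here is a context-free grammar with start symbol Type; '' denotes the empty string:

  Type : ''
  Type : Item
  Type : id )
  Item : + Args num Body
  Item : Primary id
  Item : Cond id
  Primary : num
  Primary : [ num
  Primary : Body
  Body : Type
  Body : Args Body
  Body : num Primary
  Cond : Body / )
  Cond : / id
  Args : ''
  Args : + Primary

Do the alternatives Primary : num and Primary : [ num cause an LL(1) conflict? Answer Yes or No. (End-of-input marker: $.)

FIRST(num) = { num } and FIRST([ num) = { [ }.
The FIRST sets are disjoint and neither alternative is nullable — no conflict.

No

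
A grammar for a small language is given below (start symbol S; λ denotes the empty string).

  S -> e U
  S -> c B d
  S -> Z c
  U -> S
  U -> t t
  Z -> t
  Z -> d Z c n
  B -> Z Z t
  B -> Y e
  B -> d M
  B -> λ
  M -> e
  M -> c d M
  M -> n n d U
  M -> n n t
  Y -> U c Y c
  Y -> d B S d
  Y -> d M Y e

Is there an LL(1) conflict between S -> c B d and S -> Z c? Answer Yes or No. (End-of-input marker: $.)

No

FIRST(c B d) = { c } and FIRST(Z c) = { d, t }.
The FIRST sets are disjoint and neither alternative is nullable — no conflict.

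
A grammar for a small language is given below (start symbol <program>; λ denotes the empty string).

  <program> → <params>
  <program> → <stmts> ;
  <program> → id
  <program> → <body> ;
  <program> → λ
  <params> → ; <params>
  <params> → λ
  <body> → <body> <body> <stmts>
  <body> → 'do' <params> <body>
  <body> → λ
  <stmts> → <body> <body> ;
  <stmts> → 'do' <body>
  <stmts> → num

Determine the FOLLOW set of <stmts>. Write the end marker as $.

In <program> → <stmts> ;: add FIRST(;) = { ; }.
In <body> → <body> <body> <stmts>: <stmts> is at the end, add FOLLOW(<body>) = { 'do', ;, num }.
Union: FOLLOW(<stmts>) = { 'do', ;, num }.

{ 'do', ;, num }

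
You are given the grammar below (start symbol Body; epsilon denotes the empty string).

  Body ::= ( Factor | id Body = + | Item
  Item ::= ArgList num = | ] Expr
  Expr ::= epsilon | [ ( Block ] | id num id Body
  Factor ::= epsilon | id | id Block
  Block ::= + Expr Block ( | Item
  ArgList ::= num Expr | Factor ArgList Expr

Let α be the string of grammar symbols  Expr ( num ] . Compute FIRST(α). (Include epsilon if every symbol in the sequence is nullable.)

Add FIRST(Expr)\{epsilon} = { [, id }; Expr is nullable, continue.
( is a terminal; add {(} and stop.

{ (, [, id }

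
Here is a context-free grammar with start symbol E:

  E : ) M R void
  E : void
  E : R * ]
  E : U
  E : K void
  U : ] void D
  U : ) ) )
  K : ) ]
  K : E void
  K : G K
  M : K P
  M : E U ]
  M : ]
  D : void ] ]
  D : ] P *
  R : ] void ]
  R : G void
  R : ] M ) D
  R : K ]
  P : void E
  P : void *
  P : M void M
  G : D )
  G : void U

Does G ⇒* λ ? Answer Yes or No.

No nonterminal in this grammar is nullable.
No production of G has an RHS whose symbols are all nullable, so G is not nullable.

No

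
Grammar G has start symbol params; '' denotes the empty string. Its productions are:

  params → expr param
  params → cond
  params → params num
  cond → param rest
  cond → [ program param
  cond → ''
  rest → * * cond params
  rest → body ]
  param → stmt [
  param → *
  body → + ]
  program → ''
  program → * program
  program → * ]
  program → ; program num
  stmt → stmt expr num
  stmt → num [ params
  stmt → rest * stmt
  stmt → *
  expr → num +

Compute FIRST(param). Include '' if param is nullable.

From param → stmt [: add FIRST(stmt) = { *, +, num }.
param → * contributes {*}.
Union: FIRST(param) = { *, +, num }.

{ *, +, num }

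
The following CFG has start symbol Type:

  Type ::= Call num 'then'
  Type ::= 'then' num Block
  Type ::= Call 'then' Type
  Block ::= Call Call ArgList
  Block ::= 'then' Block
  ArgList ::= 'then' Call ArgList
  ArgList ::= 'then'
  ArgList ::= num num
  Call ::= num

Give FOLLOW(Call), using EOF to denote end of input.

In Type ::= Call num 'then': add FIRST(num 'then') = { num }.
In Type ::= Call 'then' Type: add FIRST('then' Type) = { 'then' }.
In Block ::= Call Call ArgList: add FIRST(Call ArgList) = { num }.
In Block ::= Call Call ArgList: add FIRST(ArgList) = { 'then', num }.
In ArgList ::= 'then' Call ArgList: add FIRST(ArgList) = { 'then', num }.
Union: FOLLOW(Call) = { 'then', num }.

{ 'then', num }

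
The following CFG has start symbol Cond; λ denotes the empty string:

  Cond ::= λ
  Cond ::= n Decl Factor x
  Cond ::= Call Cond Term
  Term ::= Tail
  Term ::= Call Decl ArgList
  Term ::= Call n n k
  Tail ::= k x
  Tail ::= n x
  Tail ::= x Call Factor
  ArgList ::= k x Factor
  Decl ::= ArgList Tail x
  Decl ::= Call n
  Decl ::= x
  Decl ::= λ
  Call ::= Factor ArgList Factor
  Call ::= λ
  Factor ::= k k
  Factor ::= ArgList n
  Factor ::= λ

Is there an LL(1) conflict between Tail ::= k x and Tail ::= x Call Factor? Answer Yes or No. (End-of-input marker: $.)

FIRST(k x) = { k } and FIRST(x Call Factor) = { x }.
The FIRST sets are disjoint and neither alternative is nullable — no conflict.

No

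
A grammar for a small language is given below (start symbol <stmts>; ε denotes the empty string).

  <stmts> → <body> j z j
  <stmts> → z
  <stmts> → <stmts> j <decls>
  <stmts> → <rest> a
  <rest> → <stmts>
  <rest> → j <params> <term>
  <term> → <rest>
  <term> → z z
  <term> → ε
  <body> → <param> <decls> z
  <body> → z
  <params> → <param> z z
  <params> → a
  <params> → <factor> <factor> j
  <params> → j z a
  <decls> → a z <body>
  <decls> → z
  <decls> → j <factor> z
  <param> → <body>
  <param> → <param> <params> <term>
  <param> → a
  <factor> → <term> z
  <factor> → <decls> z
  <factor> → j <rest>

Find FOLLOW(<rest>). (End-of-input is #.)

{ a, j, z }

In <stmts> → <rest> a: add FIRST(a) = { a }.
In <term> → <rest>: <rest> is at the end, add FOLLOW(<term>) = { a, j, z }.
In <factor> → j <rest>: <rest> is at the end, add FOLLOW(<factor>) = { a, j, z }.
Union: FOLLOW(<rest>) = { a, j, z }.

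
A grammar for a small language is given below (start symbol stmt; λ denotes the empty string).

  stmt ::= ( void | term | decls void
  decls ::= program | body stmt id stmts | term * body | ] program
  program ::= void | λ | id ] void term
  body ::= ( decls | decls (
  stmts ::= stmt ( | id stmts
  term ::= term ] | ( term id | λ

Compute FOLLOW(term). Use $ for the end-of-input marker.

In stmt ::= term: term is at the end, add FOLLOW(stmt) = { $, (, id }.
In decls ::= term * body: add FIRST(* body) = { * }.
In program ::= id ] void term: term is at the end, add FOLLOW(program) = { (, *, ], id, void }.
In term ::= term ]: add FIRST(]) = { ] }.
In term ::= ( term id: add FIRST(id) = { id }.
Union: FOLLOW(term) = { $, (, *, ], id, void }.

{ $, (, *, ], id, void }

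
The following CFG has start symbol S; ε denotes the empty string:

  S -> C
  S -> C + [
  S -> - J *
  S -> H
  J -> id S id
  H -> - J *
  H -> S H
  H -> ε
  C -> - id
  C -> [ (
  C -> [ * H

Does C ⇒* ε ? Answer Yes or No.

Nullable nonterminals: H, S.
No production of C has an RHS whose symbols are all nullable, so C is not nullable.

No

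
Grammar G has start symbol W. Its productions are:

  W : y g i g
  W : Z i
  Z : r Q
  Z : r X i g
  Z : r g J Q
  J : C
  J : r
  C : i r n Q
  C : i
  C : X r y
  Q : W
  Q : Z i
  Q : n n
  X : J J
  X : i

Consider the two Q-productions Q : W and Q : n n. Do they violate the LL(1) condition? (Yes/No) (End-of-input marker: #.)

No

FIRST(W) = { r, y } and FIRST(n n) = { n }.
The FIRST sets are disjoint and neither alternative is nullable — no conflict.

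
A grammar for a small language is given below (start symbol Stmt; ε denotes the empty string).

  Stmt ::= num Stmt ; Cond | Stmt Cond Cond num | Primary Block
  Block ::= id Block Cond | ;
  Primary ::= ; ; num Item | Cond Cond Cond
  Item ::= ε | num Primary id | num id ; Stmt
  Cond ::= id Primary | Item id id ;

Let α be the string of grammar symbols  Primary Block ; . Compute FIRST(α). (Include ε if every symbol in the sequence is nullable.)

Add FIRST(Primary) = { ;, id, num }; Primary is not nullable, stop.

{ ;, id, num }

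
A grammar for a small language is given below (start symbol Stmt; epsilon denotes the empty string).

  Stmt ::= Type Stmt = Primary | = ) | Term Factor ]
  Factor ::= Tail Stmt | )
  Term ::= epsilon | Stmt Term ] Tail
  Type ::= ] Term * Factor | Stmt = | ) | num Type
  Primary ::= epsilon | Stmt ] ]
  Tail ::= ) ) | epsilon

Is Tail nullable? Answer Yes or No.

Yes

Tail has an epsilon-production, so Tail ⇒ epsilon.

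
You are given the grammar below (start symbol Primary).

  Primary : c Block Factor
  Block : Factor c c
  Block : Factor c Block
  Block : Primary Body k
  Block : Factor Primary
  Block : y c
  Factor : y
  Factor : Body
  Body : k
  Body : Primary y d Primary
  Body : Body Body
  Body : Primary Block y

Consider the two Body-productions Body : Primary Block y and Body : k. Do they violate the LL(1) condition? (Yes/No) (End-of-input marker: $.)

No

FIRST(Primary Block y) = { c } and FIRST(k) = { k }.
The FIRST sets are disjoint and neither alternative is nullable — no conflict.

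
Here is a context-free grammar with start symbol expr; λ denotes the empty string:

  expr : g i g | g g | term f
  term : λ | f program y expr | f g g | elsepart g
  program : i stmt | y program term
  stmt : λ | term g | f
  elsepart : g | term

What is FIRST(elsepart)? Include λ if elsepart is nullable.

{ f, g, λ }

elsepart : g contributes {g}.
From elsepart : term: add FIRST(term) = { f, g, λ } (including λ since term is nullable).
Union: FIRST(elsepart) = { f, g, λ }.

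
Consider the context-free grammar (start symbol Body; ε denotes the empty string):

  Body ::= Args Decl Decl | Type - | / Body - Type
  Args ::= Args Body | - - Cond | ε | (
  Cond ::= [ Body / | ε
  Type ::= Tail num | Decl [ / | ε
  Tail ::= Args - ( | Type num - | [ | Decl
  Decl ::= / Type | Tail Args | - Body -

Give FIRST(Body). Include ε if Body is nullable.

From Body ::= Args Decl Decl: Args nullable, take FIRST(Args) ∪ FIRST(Decl) = { (, -, /, [, num }.
From Body ::= Type -: Type nullable, take FIRST(Type) ∪ {-} = { (, -, /, [, num }.
Body ::= / Body - Type contributes {/}.
Union: FIRST(Body) = { (, -, /, [, num }.

{ (, -, /, [, num }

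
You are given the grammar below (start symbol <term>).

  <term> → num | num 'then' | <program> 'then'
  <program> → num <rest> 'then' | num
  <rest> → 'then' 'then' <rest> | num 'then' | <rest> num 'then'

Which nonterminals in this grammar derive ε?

{ } (none)

No nonterminal has an empty production or an RHS whose symbols are all nullable.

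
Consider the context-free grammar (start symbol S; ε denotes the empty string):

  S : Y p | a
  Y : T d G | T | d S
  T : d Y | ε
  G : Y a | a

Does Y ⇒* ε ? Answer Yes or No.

Y : T and each of T is nullable, so Y ⇒* ε.

Yes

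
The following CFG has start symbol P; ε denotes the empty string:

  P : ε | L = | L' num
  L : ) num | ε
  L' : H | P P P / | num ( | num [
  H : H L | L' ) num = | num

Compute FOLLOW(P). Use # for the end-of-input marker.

{ #, ), /, =, num }

P is the start symbol, so # ∈ FOLLOW(P).
In L' : P P P /: add FIRST(P P /) = { ), /, =, num }.
In L' : P P P /: add FIRST(P /) = { ), /, =, num }.
In L' : P P P /: add FIRST(/) = { / }.
Union: FOLLOW(P) = { #, ), /, =, num }.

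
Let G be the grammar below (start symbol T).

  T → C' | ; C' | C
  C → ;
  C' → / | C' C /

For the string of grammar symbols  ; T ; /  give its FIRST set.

; is a terminal; add {;} and stop.

{ ; }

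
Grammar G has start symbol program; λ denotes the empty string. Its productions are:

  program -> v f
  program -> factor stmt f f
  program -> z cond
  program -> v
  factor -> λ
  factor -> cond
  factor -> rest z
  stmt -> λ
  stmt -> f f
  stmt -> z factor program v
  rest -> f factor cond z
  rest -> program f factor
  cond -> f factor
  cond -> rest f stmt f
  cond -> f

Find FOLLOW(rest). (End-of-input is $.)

In factor -> rest z: add FIRST(z) = { z }.
In cond -> rest f stmt f: add FIRST(f stmt f) = { f }.
Union: FOLLOW(rest) = { f, z }.

{ f, z }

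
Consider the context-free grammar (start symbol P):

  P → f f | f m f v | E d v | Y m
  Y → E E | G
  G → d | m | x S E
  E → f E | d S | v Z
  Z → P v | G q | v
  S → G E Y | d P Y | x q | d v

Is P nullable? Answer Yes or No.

No

No nonterminal in this grammar is nullable.
No production of P has an RHS whose symbols are all nullable, so P is not nullable.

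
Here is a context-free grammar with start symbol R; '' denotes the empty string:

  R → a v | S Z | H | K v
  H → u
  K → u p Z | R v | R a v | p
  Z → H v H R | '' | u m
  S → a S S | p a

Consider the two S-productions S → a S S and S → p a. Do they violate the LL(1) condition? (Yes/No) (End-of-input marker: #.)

FIRST(a S S) = { a } and FIRST(p a) = { p }.
The FIRST sets are disjoint and neither alternative is nullable — no conflict.

No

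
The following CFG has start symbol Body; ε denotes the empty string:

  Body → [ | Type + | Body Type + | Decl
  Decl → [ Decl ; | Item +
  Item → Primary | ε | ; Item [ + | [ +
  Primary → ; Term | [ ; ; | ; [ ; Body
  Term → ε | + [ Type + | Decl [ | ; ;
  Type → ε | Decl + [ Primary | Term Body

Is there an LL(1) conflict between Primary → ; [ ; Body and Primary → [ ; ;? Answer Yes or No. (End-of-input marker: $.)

No

FIRST(; [ ; Body) = { ; } and FIRST([ ; ;) = { [ }.
The FIRST sets are disjoint and neither alternative is nullable — no conflict.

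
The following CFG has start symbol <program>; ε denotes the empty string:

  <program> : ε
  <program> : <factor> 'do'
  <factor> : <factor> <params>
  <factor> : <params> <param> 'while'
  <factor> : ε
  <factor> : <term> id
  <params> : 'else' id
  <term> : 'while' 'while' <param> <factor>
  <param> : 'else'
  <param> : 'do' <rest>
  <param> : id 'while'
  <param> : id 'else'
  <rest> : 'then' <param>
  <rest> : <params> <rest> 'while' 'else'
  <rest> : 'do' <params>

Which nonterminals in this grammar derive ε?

{ <factor>, <program> }

Directly nullable (have an ε-production): <program>, <factor>.
No other nonterminal has a production whose RHS symbols are all nullable.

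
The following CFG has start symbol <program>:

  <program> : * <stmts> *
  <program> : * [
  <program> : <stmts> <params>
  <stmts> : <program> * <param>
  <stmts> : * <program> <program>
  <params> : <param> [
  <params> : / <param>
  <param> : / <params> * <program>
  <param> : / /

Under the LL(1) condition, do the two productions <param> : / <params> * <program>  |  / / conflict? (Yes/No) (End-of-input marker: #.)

FIRST(/ <params> * <program>) = { / } and FIRST(/ /) = { / }.
Both contain /, so the two alternatives are not disjoint — LL(1) conflict.

Yes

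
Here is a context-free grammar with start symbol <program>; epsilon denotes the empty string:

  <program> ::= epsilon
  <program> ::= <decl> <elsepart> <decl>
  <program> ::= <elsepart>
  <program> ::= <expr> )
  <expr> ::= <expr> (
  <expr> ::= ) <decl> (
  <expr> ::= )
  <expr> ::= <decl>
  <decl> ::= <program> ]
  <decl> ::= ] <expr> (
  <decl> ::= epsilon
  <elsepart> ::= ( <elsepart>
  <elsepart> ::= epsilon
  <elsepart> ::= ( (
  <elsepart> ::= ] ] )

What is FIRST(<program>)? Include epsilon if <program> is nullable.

<program> ::= epsilon contributes epsilon.
From <program> ::= <decl> <elsepart> <decl>: <decl>, <elsepart>, <decl> nullable, take FIRST(<decl>) ∪ FIRST(<elsepart>) ∪ FIRST(<decl>) = { (, ), ] }; also epsilon since the whole RHS is nullable.
From <program> ::= <elsepart>: add FIRST(<elsepart>) = { (, ], epsilon } (including epsilon since <elsepart> is nullable).
From <program> ::= <expr> ): <expr> nullable, take FIRST(<expr>) ∪ {)} = { (, ), ] }.
Union: FIRST(<program>) = { (, ), ], epsilon }.

{ (, ), ], epsilon }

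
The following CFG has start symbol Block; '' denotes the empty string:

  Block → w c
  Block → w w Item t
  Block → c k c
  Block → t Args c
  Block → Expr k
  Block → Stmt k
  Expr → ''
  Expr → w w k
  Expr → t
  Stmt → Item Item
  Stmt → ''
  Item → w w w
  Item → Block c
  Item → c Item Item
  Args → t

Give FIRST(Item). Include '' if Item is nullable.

{ c, k, t, w }

Item → w w w contributes {w}.
From Item → Block c: add FIRST(Block) = { c, k, t, w }.
Item → c Item Item contributes {c}.
Union: FIRST(Item) = { c, k, t, w }.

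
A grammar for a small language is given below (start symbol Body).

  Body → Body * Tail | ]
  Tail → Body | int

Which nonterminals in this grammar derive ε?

{ } (none)

No nonterminal has an empty production or an RHS whose symbols are all nullable.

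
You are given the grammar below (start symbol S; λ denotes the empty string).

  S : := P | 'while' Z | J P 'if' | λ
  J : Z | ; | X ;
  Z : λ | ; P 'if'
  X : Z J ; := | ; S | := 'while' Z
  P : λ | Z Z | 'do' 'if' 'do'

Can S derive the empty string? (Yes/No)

Yes

S has an λ-production, so S ⇒ λ.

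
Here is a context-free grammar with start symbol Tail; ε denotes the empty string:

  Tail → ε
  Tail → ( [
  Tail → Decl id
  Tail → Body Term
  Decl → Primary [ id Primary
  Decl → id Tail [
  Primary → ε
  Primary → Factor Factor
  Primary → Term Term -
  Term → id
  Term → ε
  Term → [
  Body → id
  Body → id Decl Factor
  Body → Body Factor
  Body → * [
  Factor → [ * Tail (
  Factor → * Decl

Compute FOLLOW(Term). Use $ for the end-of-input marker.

In Tail → Body Term: Term is at the end, add FOLLOW(Tail) = { $, (, [ }.
In Primary → Term Term -: add FIRST(Term -) = { -, [, id }.
In Primary → Term Term -: add FIRST(-) = { - }.
Union: FOLLOW(Term) = { $, (, -, [, id }.

{ $, (, -, [, id }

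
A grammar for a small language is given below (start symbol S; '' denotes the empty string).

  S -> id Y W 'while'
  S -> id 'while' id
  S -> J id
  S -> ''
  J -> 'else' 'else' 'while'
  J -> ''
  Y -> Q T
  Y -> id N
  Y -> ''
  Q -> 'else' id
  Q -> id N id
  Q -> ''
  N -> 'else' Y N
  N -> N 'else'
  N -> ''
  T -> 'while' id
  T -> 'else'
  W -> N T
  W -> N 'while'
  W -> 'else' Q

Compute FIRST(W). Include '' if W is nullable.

{ 'else', 'while' }

From W -> N T: N nullable, take FIRST(N) ∪ FIRST(T) = { 'else', 'while' }.
From W -> N 'while': N nullable, take FIRST(N) ∪ {'while'} = { 'else', 'while' }.
W -> 'else' Q contributes {'else'}.
Union: FIRST(W) = { 'else', 'while' }.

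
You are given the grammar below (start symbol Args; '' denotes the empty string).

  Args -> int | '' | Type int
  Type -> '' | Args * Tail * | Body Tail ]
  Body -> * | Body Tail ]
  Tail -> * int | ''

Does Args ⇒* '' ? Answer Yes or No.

Yes

Args has an ''-production, so Args ⇒ ''.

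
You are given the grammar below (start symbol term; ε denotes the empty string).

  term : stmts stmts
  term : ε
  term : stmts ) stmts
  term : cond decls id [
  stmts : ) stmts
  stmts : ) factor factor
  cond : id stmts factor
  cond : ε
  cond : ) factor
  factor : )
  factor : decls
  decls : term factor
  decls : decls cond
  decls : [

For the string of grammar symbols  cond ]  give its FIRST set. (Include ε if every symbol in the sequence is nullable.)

Add FIRST(cond)\{ε} = { ), id }; cond is nullable, continue.
] is a terminal; add {]} and stop.

{ ), ], id }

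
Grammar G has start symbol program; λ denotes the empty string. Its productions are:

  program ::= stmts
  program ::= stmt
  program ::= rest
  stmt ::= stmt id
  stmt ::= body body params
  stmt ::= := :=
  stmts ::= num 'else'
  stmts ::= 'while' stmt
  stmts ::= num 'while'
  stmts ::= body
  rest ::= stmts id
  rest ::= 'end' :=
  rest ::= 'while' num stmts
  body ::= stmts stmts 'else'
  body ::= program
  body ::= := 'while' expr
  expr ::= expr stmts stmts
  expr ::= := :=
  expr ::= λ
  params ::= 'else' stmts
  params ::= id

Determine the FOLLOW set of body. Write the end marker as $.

{ $, 'else', 'end', 'while', :=, id, num }

In stmt ::= body body params: add FIRST(body params) = { 'end', 'while', :=, num }.
In stmt ::= body body params: add FIRST(params) = { 'else', id }.
In stmts ::= body: body is at the end, add FOLLOW(stmts) = { $, 'else', 'end', 'while', :=, id, num }.
Union: FOLLOW(body) = { $, 'else', 'end', 'while', :=, id, num }.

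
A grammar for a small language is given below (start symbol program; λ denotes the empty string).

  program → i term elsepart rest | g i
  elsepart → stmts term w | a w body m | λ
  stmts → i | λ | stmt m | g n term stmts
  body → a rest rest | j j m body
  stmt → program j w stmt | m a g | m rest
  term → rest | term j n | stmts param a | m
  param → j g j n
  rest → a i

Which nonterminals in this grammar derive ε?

{ elsepart, stmts }

Directly nullable (have an λ-production): elsepart, stmts.
No other nonterminal has a production whose RHS symbols are all nullable.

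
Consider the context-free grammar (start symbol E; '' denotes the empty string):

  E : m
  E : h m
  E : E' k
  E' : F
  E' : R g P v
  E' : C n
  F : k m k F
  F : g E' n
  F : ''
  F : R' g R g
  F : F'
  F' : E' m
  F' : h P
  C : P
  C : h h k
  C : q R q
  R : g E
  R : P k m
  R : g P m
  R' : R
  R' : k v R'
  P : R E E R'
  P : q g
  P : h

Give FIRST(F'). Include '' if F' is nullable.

{ g, h, k, m, q }

From F' : E' m: E' nullable, take FIRST(E') ∪ {m} = { g, h, k, m, q }.
F' : h P contributes {h}.
Union: FIRST(F') = { g, h, k, m, q }.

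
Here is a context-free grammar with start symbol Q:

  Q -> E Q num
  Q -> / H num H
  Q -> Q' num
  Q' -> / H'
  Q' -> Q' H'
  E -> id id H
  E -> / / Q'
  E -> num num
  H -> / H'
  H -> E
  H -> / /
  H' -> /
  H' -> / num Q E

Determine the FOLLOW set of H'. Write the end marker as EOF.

{ EOF, /, id, num }

In Q' -> / H': H' is at the end, add FOLLOW(Q') = { EOF, /, id, num }.
In Q' -> Q' H': H' is at the end, add FOLLOW(Q') = { EOF, /, id, num }.
In H -> / H': H' is at the end, add FOLLOW(H) = { EOF, /, id, num }.
Union: FOLLOW(H') = { EOF, /, id, num }.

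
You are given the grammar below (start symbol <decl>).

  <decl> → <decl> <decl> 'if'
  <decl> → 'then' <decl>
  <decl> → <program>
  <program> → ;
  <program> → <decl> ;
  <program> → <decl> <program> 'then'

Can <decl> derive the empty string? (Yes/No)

No

No nonterminal in this grammar is nullable.
No production of <decl> has an RHS whose symbols are all nullable, so <decl> is not nullable.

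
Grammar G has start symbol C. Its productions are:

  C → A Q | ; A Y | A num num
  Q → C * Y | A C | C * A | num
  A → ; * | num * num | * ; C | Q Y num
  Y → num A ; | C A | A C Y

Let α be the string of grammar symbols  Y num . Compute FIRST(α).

Add FIRST(Y) = { *, ;, num }; Y is not nullable, stop.

{ *, ;, num }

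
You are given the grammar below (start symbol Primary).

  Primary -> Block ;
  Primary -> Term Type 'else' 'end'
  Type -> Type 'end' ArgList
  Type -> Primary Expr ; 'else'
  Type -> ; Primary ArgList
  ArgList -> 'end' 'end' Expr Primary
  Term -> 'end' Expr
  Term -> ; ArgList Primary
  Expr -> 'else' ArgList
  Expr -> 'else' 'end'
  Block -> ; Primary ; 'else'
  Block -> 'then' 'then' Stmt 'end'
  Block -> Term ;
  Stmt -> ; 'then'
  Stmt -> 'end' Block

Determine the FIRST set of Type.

{ 'end', 'then', ; }

From Type -> Type 'end' ArgList: add FIRST(Type) = { 'end', 'then', ; }.
From Type -> Primary Expr ; 'else': add FIRST(Primary) = { 'end', 'then', ; }.
Type -> ; Primary ArgList contributes {;}.
Union: FIRST(Type) = { 'end', 'then', ; }.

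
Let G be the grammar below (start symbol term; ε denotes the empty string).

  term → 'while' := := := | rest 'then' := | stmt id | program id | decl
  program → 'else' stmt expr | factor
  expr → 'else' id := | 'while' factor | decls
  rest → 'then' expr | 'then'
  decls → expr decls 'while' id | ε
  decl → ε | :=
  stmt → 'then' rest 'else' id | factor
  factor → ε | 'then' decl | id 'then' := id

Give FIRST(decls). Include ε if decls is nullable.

{ 'else', 'while', ε }

From decls → expr decls 'while' id: expr, decls nullable, take FIRST(expr) ∪ FIRST(decls) ∪ {'while'} = { 'else', 'while' }.
decls → ε contributes ε.
Union: FIRST(decls) = { 'else', 'while', ε }.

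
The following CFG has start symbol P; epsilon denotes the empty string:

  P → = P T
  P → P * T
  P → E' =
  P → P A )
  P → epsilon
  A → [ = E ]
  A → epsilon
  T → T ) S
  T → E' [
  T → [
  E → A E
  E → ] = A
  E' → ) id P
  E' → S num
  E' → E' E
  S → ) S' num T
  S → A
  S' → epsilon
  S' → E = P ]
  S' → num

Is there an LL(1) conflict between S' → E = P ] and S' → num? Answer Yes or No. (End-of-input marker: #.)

FIRST(E = P ]) = { [, ] } and FIRST(num) = { num }.
The FIRST sets are disjoint and neither alternative is nullable — no conflict.

No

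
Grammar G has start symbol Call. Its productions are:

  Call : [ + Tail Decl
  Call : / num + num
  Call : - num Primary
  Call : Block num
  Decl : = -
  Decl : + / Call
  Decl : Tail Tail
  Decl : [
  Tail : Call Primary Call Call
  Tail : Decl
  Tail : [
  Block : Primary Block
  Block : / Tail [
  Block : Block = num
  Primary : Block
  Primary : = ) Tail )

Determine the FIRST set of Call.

{ -, /, =, [ }

Call : [ + Tail Decl contributes {[}.
Call : / num + num contributes {/}.
Call : - num Primary contributes {-}.
From Call : Block num: add FIRST(Block) = { /, = }.
Union: FIRST(Call) = { -, /, =, [ }.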